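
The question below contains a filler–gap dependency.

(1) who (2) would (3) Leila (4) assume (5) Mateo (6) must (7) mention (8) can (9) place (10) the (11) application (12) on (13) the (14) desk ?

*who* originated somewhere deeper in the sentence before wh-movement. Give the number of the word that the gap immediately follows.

7

Pre-movement form: Leila would assume Mateo must mention who can place the application on the desk.
'who' functions as the subject of the clause embedded under 'mention'. It moves to the left edge, and the trace sits right after 'mention':
Who would Leila assume Mateo must mention ___ can place the application on the desk?
'mention' is word 7.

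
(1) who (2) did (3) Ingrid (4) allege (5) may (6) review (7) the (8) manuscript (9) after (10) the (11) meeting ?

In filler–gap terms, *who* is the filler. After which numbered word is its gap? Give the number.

Pre-movement form: Ingrid did allege who may review the manuscript after the meeting.
'who' is the subject of the clause embedded under 'allege'. Fronting leaves a gap immediately after 'allege':
Who did Ingrid allege ___ may review the manuscript after the meeting?
'allege' is word 4.

4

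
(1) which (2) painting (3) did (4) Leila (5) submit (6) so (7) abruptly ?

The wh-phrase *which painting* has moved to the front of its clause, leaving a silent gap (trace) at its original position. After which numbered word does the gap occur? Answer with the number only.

5

Underlying clause: Leila did submit which painting so abruptly.
'which painting' is the direct object of 'submit'. Fronting leaves a gap immediately after 'submit':
Which painting did Leila submit ___ so abruptly?
'submit' is word 5.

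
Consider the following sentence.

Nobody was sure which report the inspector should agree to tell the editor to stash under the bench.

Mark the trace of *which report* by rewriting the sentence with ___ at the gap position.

Before movement: The inspector should agree to tell the editor to stash which report under the bench.
'which report' is the direct object of 'stash'. The gap is right after 'stash'.

Nobody was sure which report the inspector should agree to tell the editor to stash ___ under the bench.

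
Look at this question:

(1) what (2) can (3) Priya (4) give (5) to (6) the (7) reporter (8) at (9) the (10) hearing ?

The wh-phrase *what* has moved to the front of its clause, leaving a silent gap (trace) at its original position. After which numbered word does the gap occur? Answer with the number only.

In situ: Priya can give what to the reporter at the hearing.
The filler 'what' is interpreted as the direct object of 'give'. Fronting leaves a gap immediately after 'give':
What can Priya give ___ to the reporter at the hearing?
'give' is word 4.

4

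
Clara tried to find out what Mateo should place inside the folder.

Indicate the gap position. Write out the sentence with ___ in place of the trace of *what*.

Before movement: Mateo should place what inside the folder.
'what' is the direct object of 'place'. The gap is right after 'place'.

Clara tried to find out what Mateo should place ___ inside the folder.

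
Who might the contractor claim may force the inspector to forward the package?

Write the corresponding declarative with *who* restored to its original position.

The contractor might claim who may force the inspector to forward the package.

The filler 'who' is interpreted as the subject of the clause embedded under 'claim'. Fronting leaves a gap immediately after 'claim':
Who might the contractor claim ___ may force the inspector to forward the package?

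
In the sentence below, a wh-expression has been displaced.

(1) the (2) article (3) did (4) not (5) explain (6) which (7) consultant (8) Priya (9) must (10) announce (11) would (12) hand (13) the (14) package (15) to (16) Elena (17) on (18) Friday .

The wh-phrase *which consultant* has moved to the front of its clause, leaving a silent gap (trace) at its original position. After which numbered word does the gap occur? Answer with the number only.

Before movement: Priya must announce which consultant would hand the package to Elena on Friday.
'which consultant' functions as the subject of the clause embedded under 'announce'. Wh-movement fronts it, leaving a gap right after 'announce':
The article did not explain which consultant Priya must announce ___ would hand the package to Elena on Friday.
'announce' is word 10.

10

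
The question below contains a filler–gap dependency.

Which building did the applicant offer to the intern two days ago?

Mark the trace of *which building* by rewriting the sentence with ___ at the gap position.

Which building did the applicant offer ___ to the intern two days ago?

Underlying clause: The applicant did offer which building to the intern two days ago.
'which building' functions as the direct object of 'offer'. The gap is right after 'offer'.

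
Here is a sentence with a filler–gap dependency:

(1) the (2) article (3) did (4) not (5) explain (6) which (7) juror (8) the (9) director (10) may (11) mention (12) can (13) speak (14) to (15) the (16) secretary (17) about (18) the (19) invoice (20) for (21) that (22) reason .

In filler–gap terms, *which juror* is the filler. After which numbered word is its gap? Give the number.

In situ: The director may mention which juror can speak to the secretary about the invoice for that reason.
'which juror' functions as the subject of the clause embedded under 'mention'. Wh-movement fronts it, leaving a gap right after 'mention':
The article did not explain which juror the director may mention ___ can speak to the secretary about the invoice for that reason.
'mention' is word 11.

11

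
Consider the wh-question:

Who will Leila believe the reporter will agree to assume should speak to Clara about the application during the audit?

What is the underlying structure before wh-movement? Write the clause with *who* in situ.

'who' functions as the subject of the clause embedded under 'assume'. Fronting leaves a gap immediately after 'assume':
Who will Leila believe the reporter will agree to assume ___ should speak to Clara about the application during the audit?

Leila will believe the reporter will agree to assume who should speak to Clara about the application during the audit.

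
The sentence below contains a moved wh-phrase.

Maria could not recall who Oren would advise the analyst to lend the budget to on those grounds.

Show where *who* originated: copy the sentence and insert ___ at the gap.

Underlying clause: Oren would advise the analyst to lend the budget to who on those grounds.
The filler 'who' is interpreted as the object of the preposition 'to' (recipient of 'lend'). The gap is right after 'to'.

Maria could not recall who Oren would advise the analyst to lend the budget to ___ on those grounds.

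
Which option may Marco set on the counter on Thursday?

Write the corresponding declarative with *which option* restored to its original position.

The filler 'which option' is interpreted as the direct object of 'set'. Fronting leaves a gap immediately after 'set':
Which option may Marco set ___ on the counter on Thursday?

Marco may set which option on the counter on Thursday.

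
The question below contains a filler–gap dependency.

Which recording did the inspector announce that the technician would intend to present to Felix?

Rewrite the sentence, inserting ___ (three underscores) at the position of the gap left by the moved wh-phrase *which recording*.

Which recording did the inspector announce that the technician would intend to present ___ to Felix?

Pre-movement form: The inspector did announce that the technician would intend to present which recording to Felix.
'which recording' functions as the direct object of 'present'. The gap is right after 'present'.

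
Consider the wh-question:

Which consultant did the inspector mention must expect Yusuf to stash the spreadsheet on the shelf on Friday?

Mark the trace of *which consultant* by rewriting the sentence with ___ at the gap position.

Which consultant did the inspector mention ___ must expect Yusuf to stash the spreadsheet on the shelf on Friday?

Pre-movement form: The inspector did mention which consultant must expect Yusuf to stash the spreadsheet on the shelf on Friday.
'which consultant' functions as the subject of the clause embedded under 'mention'. The gap is right after 'mention'.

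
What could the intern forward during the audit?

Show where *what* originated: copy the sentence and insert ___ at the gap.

What could the intern forward ___ during the audit?

Pre-movement form: The intern could forward what during the audit.
'what' functions as the direct object of 'forward'. The gap is right after 'forward'.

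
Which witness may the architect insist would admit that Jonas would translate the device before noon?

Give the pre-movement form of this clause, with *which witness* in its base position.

The architect may insist which witness would admit that Jonas would translate the device before noon.

'which witness' is the subject of the clause embedded under 'insist'. Wh-movement fronts it, leaving a gap right after 'insist':
Which witness may the architect insist ___ would admit that Jonas would translate the device before noon?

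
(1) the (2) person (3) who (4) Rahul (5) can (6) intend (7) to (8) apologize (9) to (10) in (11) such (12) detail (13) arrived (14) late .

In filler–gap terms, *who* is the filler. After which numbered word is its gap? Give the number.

The filler 'who' is interpreted as the object of the preposition 'to'. It moves to the left edge, and the trace sits right after 'to':
The person who Rahul can intend to apologize to ___ in such detail arrived late.
'to' is word 9.

9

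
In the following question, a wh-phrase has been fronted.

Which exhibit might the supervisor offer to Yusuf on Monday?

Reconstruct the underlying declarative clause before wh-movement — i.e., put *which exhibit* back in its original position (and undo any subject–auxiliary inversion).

The supervisor might offer which exhibit to Yusuf on Monday.

'which exhibit' is the direct object of 'offer'. Wh-movement fronts it, leaving a gap right after 'offer':
Which exhibit might the supervisor offer ___ to Yusuf on Monday?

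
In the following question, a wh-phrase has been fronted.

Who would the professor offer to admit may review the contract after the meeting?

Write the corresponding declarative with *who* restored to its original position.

The filler 'who' is interpreted as the subject of the clause embedded under 'admit'. Wh-movement fronts it, leaving a gap right after 'admit':
Who would the professor offer to admit ___ may review the contract after the meeting?

The professor would offer to admit who may review the contract after the meeting.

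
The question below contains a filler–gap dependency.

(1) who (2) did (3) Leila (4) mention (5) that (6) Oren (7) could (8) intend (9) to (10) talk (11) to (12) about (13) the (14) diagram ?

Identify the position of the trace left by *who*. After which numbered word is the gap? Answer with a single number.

11

Underlying clause: Leila did mention that Oren could intend to talk to who about the diagram.
The filler 'who' is interpreted as the object of the preposition 'to'. Wh-movement fronts it, leaving a gap right after 'to':
Who did Leila mention that Oren could intend to talk to ___ about the diagram?
'to' is word 11.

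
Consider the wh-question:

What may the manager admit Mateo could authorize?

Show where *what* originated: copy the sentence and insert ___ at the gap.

What may the manager admit Mateo could authorize ___?

In situ: The manager may admit Mateo could authorize what.
'what' is the direct object of 'authorize'. The gap is right after 'authorize'.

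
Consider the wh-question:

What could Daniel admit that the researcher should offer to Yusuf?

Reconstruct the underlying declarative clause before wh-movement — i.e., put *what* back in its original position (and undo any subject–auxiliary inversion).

The filler 'what' is interpreted as the direct object of 'offer'. Fronting leaves a gap immediately after 'offer':
What could Daniel admit that the researcher should offer ___ to Yusuf?

Daniel could admit that the researcher should offer what to Yusuf.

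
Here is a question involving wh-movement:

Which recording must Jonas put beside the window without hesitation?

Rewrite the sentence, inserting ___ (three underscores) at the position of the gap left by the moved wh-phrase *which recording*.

In situ: Jonas must put which recording beside the window without hesitation.
'which recording' functions as the direct object of 'put'. The gap is right after 'put'.

Which recording must Jonas put ___ beside the window without hesitation?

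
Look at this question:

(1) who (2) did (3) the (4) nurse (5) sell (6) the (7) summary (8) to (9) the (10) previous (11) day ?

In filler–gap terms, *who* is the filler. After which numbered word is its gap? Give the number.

In situ: The nurse did sell the summary to who the previous day.
'who' functions as the object of the preposition 'to' (recipient of 'sell'). It moves to the left edge, and the trace sits right after 'to':
Who did the nurse sell the summary to ___ the previous day?
'to' is word 8.

8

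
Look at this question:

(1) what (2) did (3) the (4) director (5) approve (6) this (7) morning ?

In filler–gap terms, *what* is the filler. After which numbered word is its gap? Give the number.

5

Pre-movement form: The director did approve what this morning.
The filler 'what' is interpreted as the direct object of 'approve'. Wh-movement fronts it, leaving a gap right after 'approve':
What did the director approve ___ this morning?
'approve' is word 5.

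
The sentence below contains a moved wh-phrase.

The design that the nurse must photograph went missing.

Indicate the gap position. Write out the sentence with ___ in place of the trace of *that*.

'that' functions as the direct object of 'photograph'. The gap is right after 'photograph'.

The design that the nurse must photograph ___ went missing.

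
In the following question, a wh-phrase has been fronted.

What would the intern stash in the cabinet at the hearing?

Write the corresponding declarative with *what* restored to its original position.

The intern would stash what in the cabinet at the hearing.

'what' is the direct object of 'stash'. Fronting leaves a gap immediately after 'stash':
What would the intern stash ___ in the cabinet at the hearing?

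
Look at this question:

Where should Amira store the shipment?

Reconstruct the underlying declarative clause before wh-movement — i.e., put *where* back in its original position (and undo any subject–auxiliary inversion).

Amira should store the shipment where.

'where' is the locative complement of 'store'. It moves to the left edge, and the trace sits right after 'shipment':
Where should Amira store the shipment ___?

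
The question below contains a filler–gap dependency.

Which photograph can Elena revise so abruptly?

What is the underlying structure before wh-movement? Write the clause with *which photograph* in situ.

'which photograph' functions as the direct object of 'revise'. Wh-movement fronts it, leaving a gap right after 'revise':
Which photograph can Elena revise ___ so abruptly?

Elena can revise which photograph so abruptly.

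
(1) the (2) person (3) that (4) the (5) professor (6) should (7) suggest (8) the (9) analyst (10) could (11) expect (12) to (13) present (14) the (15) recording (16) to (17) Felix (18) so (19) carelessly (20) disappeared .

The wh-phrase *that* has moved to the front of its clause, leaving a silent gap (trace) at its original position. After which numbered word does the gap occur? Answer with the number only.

The filler 'that' is interpreted as the direct object of 'expect'. It moves to the left edge, and the trace sits right after 'expect':
The person that the professor should suggest the analyst could expect ___ to present the recording to Felix so carelessly disappeared.
'expect' is word 11.

11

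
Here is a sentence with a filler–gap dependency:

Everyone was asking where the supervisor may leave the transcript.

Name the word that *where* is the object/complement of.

leave

Pre-movement form: The supervisor may leave the transcript where.
'where' functions as the locative complement of 'leave'. Wh-movement fronts it, leaving a gap right after 'transcript':
Everyone was asking where the supervisor may leave the transcript ___.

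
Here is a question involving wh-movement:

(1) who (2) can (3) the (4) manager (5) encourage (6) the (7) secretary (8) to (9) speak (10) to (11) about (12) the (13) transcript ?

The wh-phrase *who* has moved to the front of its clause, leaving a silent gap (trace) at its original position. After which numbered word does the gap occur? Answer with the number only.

10

Pre-movement form: The manager can encourage the secretary to speak to who about the transcript.
'who' is the object of the preposition 'to'. Wh-movement fronts it, leaving a gap right after 'to':
Who can the manager encourage the secretary to speak to ___ about the transcript?
'to' is word 10.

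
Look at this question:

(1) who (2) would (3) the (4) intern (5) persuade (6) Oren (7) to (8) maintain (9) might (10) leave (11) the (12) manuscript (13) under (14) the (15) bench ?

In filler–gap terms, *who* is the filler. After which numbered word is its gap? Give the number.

8

Before movement: The intern would persuade Oren to maintain who might leave the manuscript under the bench.
'who' is the subject of the clause embedded under 'maintain'. Wh-movement fronts it, leaving a gap right after 'maintain':
Who would the intern persuade Oren to maintain ___ might leave the manuscript under the bench?
'maintain' is word 8.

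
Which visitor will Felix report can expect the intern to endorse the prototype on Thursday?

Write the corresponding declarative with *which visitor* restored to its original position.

Felix will report which visitor can expect the intern to endorse the prototype on Thursday.

'which visitor' is the subject of the clause embedded under 'report'. Fronting leaves a gap immediately after 'report':
Which visitor will Felix report ___ can expect the intern to endorse the prototype on Thursday?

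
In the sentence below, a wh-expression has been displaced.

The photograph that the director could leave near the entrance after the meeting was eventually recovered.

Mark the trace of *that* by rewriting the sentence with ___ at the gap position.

The photograph that the director could leave ___ near the entrance after the meeting was eventually recovered.

'that' functions as the direct object of 'leave'. The gap is right after 'leave'.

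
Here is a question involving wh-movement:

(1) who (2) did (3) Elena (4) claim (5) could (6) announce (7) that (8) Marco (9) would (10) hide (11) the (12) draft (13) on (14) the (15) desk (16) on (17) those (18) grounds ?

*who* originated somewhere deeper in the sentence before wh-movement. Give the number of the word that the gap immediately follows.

Underlying clause: Elena did claim who could announce that Marco would hide the draft on the desk on those grounds.
'who' functions as the subject of the clause embedded under 'claim'. Fronting leaves a gap immediately after 'claim':
Who did Elena claim ___ could announce that Marco would hide the draft on the desk on those grounds?
'claim' is word 4.

4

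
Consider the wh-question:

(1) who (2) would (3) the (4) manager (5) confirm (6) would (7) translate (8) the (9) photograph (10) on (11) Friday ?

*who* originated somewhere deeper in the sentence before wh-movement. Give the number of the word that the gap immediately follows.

5

Underlying clause: The manager would confirm who would translate the photograph on Friday.
The filler 'who' is interpreted as the subject of the clause embedded under 'confirm'. It moves to the left edge, and the trace sits right after 'confirm':
Who would the manager confirm ___ would translate the photograph on Friday?
'confirm' is word 5.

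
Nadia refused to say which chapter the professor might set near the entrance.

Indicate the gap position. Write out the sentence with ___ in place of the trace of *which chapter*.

Nadia refused to say which chapter the professor might set ___ near the entrance.

Pre-movement form: The professor might set which chapter near the entrance.
The filler 'which chapter' is interpreted as the direct object of 'set'. The gap is right after 'set'.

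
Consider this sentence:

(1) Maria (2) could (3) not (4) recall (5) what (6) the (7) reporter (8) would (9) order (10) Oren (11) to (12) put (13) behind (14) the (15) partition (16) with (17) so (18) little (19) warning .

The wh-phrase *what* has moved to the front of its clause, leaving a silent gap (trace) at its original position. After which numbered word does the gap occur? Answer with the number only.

In situ: The reporter would order Oren to put what behind the partition with so little warning.
The filler 'what' is interpreted as the direct object of 'put'. It moves to the left edge, and the trace sits right after 'put':
Maria could not recall what the reporter would order Oren to put ___ behind the partition with so little warning.
'put' is word 12.

12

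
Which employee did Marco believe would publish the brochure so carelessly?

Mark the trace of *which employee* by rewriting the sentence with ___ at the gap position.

Which employee did Marco believe ___ would publish the brochure so carelessly?

In situ: Marco did believe which employee would publish the brochure so carelessly.
'which employee' functions as the subject of the clause embedded under 'believe'. The gap is right after 'believe'.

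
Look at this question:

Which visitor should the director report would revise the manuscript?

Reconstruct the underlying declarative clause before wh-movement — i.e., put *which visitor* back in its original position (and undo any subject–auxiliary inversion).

The director should report which visitor would revise the manuscript.

'which visitor' functions as the subject of the clause embedded under 'report'. Wh-movement fronts it, leaving a gap right after 'report':
Which visitor should the director report ___ would revise the manuscript?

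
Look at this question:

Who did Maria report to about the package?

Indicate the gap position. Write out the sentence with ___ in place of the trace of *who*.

Who did Maria report to ___ about the package?

Pre-movement form: Maria did report to who about the package.
'who' is the object of the preposition 'to'. The gap is right after 'to'.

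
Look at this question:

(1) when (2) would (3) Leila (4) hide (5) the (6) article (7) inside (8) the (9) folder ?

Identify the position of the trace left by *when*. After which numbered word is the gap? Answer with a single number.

In situ: Leila would hide the article inside the folder when.
'when' is the temporal adjunct. It moves to the left edge, and the trace sits right after 'folder':
When would Leila hide the article inside the folder ___?
'folder' is word 9.

9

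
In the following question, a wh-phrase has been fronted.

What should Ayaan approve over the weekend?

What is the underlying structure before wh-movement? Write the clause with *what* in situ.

'what' is the direct object of 'approve'. It moves to the left edge, and the trace sits right after 'approve':
What should Ayaan approve ___ over the weekend?

Ayaan should approve what over the weekend.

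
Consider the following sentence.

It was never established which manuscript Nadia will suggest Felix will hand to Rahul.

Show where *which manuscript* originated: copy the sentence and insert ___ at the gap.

It was never established which manuscript Nadia will suggest Felix will hand ___ to Rahul.

Underlying clause: Nadia will suggest Felix will hand which manuscript to Rahul.
The filler 'which manuscript' is interpreted as the direct object of 'hand'. The gap is right after 'hand'.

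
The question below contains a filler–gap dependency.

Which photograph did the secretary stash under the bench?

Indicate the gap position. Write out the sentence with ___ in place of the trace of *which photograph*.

Underlying clause: The secretary did stash which photograph under the bench.
The filler 'which photograph' is interpreted as the direct object of 'stash'. The gap is right after 'stash'.

Which photograph did the secretary stash ___ under the bench?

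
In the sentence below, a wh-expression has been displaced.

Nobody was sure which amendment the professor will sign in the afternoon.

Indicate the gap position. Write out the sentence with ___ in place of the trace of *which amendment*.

In situ: The professor will sign which amendment in the afternoon.
'which amendment' is the direct object of 'sign'. The gap is right after 'sign'.

Nobody was sure which amendment the professor will sign ___ in the afternoon.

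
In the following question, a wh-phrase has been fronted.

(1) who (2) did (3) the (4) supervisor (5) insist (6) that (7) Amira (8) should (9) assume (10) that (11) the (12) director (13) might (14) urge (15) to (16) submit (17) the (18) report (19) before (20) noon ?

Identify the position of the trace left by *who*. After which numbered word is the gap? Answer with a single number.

14

In situ: The supervisor did insist that Amira should assume that the director might urge who to submit the report before noon.
The filler 'who' is interpreted as the direct object of 'urge'. Fronting leaves a gap immediately after 'urge':
Who did the supervisor insist that Amira should assume that the director might urge ___ to submit the report before noon?
'urge' is word 14.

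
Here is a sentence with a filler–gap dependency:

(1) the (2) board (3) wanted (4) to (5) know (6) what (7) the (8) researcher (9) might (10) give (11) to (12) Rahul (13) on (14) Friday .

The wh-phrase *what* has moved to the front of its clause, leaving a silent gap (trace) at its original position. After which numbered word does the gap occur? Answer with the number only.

10

In situ: The researcher might give what to Rahul on Friday.
'what' is the direct object of 'give'. Wh-movement fronts it, leaving a gap right after 'give':
The board wanted to know what the researcher might give ___ to Rahul on Friday.
'give' is word 10.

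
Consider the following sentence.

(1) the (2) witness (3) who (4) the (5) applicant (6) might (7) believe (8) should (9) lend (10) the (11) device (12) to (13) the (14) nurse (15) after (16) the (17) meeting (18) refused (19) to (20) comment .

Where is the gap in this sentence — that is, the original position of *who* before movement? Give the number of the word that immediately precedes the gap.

The filler 'who' is interpreted as the subject of the clause embedded under 'believe'. Fronting leaves a gap immediately after 'believe':
The witness who the applicant might believe ___ should lend the device to the nurse after the meeting refused to comment.
'believe' is word 7.

7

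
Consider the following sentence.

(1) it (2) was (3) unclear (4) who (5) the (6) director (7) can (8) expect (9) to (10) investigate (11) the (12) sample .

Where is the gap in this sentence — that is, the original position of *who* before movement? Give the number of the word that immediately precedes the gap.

8

Before movement: The director can expect who to investigate the sample.
The filler 'who' is interpreted as the direct object of 'expect'. Wh-movement fronts it, leaving a gap right after 'expect':
It was unclear who the director can expect ___ to investigate the sample.
'expect' is word 8.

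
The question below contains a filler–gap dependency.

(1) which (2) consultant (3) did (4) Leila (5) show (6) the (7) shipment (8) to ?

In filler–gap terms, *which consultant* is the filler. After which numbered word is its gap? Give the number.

8

Before movement: Leila did show the shipment to which consultant.
'which consultant' is the object of the preposition 'to' (recipient of 'show'). Wh-movement fronts it, leaving a gap right after 'to':
Which consultant did Leila show the shipment to ___?
'to' is word 8.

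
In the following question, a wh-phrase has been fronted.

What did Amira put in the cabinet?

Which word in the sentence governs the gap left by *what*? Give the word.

Pre-movement form: Amira did put what in the cabinet.
'what' is the direct object of 'put'. Wh-movement fronts it, leaving a gap right after 'put':
What did Amira put ___ in the cabinet?

put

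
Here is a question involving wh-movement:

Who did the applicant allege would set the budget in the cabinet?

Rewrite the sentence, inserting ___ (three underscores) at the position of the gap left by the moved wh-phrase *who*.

Who did the applicant allege ___ would set the budget in the cabinet?

In situ: The applicant did allege who would set the budget in the cabinet.
'who' functions as the subject of the clause embedded under 'allege'. The gap is right after 'allege'.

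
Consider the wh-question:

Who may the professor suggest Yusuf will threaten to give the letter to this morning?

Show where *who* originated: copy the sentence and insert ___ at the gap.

Pre-movement form: The professor may suggest Yusuf will threaten to give the letter to who this morning.
'who' functions as the object of the preposition 'to' (recipient of 'give'). The gap is right after 'to'.

Who may the professor suggest Yusuf will threaten to give the letter to ___ this morning?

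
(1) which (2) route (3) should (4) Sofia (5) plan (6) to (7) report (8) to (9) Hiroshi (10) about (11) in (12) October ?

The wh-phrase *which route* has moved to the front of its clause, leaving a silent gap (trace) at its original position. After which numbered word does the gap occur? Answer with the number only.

Before movement: Sofia should plan to report to Hiroshi about which route in October.
'which route' functions as the object of the preposition 'about'. It moves to the left edge, and the trace sits right after 'about':
Which route should Sofia plan to report to Hiroshi about ___ in October?
'about' is word 10.

10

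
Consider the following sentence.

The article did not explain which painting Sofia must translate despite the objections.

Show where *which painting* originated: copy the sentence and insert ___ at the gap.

Underlying clause: Sofia must translate which painting despite the objections.
'which painting' functions as the direct object of 'translate'. The gap is right after 'translate'.

The article did not explain which painting Sofia must translate ___ despite the objections.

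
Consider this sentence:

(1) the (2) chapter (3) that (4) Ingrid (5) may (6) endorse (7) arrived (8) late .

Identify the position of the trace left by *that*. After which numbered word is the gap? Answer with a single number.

6

'that' functions as the direct object of 'endorse'. Wh-movement fronts it, leaving a gap right after 'endorse':
The chapter that Ingrid may endorse ___ arrived late.
'endorse' is word 6.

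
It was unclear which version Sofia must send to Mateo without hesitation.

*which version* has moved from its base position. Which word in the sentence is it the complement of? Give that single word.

Underlying clause: Sofia must send which version to Mateo without hesitation.
'which version' is the direct object of 'send'. It moves to the left edge, and the trace sits right after 'send':
It was unclear which version Sofia must send ___ to Mateo without hesitation.

send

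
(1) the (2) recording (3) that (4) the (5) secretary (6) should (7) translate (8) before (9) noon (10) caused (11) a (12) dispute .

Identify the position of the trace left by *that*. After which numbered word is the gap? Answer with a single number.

7

'that' is the direct object of 'translate'. It moves to the left edge, and the trace sits right after 'translate':
The recording that the secretary should translate ___ before noon caused a dispute.
'translate' is word 7.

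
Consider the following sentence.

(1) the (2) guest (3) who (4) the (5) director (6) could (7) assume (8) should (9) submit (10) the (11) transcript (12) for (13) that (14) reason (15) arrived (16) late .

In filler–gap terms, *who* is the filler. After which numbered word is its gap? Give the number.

'who' functions as the subject of the clause embedded under 'assume'. It moves to the left edge, and the trace sits right after 'assume':
The guest who the director could assume ___ should submit the transcript for that reason arrived late.
'assume' is word 7.

7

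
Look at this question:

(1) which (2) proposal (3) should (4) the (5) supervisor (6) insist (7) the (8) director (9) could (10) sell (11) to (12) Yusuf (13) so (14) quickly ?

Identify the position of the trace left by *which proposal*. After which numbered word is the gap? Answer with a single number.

In situ: The supervisor should insist the director could sell which proposal to Yusuf so quickly.
The filler 'which proposal' is interpreted as the direct object of 'sell'. Wh-movement fronts it, leaving a gap right after 'sell':
Which proposal should the supervisor insist the director could sell ___ to Yusuf so quickly?
'sell' is word 10.

10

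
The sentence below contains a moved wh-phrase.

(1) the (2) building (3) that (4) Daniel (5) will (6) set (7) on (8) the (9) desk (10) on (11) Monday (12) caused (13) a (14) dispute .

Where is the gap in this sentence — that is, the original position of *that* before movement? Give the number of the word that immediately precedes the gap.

'that' functions as the direct object of 'set'. Fronting leaves a gap immediately after 'set':
The building that Daniel will set ___ on the desk on Monday caused a dispute.
'set' is word 6.

6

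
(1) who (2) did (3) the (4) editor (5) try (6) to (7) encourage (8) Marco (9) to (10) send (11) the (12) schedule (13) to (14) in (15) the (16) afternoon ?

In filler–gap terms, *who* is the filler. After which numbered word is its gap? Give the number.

Underlying clause: The editor did try to encourage Marco to send the schedule to who in the afternoon.
'who' is the object of the preposition 'to' (recipient of 'send'). Fronting leaves a gap immediately after 'to':
Who did the editor try to encourage Marco to send the schedule to ___ in the afternoon?
'to' is word 13.

13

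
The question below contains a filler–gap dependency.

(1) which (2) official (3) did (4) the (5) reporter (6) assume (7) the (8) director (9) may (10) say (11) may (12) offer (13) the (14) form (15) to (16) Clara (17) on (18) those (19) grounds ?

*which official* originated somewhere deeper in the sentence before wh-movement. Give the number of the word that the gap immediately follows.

10

In situ: The reporter did assume the director may say which official may offer the form to Clara on those grounds.
'which official' is the subject of the clause embedded under 'say'. Fronting leaves a gap immediately after 'say':
Which official did the reporter assume the director may say ___ may offer the form to Clara on those grounds?
'say' is word 10.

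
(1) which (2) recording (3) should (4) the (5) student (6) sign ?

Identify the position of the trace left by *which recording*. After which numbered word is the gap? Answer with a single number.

6

Before movement: The student should sign which recording.
'which recording' is the direct object of 'sign'. Wh-movement fronts it, leaving a gap right after 'sign':
Which recording should the student sign ___?
'sign' is word 6.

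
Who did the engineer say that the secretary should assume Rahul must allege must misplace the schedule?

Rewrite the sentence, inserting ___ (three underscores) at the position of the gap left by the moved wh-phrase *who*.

Underlying clause: The engineer did say that the secretary should assume Rahul must allege who must misplace the schedule.
The filler 'who' is interpreted as the subject of the clause embedded under 'allege'. The gap is right after 'allege'.

Who did the engineer say that the secretary should assume Rahul must allege ___ must misplace the schedule?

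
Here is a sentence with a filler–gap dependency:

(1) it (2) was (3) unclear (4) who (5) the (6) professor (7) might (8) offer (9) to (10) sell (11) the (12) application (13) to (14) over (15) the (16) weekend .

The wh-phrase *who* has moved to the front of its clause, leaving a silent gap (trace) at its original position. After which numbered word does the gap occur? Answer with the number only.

13

In situ: The professor might offer to sell the application to who over the weekend.
'who' is the object of the preposition 'to' (recipient of 'sell'). Wh-movement fronts it, leaving a gap right after 'to':
It was unclear who the professor might offer to sell the application to ___ over the weekend.
'to' is word 13.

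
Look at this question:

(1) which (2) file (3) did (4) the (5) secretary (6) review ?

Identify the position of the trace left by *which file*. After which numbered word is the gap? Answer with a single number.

6

Underlying clause: The secretary did review which file.
'which file' is the direct object of 'review'. It moves to the left edge, and the trace sits right after 'review':
Which file did the secretary review ___?
'review' is word 6.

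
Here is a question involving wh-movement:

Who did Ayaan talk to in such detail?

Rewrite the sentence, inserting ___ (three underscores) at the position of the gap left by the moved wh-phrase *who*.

Who did Ayaan talk to ___ in such detail?

Pre-movement form: Ayaan did talk to who in such detail.
'who' is the object of the preposition 'to'. The gap is right after 'to'.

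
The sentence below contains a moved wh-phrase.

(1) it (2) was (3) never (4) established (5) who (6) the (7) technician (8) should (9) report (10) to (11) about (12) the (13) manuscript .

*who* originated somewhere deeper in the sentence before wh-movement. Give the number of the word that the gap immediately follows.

10

Pre-movement form: The technician should report to who about the manuscript.
'who' functions as the object of the preposition 'to'. Wh-movement fronts it, leaving a gap right after 'to':
It was never established who the technician should report to ___ about the manuscript.
'to' is word 10.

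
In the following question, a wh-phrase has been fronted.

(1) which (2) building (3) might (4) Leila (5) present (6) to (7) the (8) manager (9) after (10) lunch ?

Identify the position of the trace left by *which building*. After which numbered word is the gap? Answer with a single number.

5

Pre-movement form: Leila might present which building to the manager after lunch.
'which building' is the direct object of 'present'. It moves to the left edge, and the trace sits right after 'present':
Which building might Leila present ___ to the manager after lunch?
'present' is word 5.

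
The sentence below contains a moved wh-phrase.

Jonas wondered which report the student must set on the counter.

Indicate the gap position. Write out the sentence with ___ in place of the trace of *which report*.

Jonas wondered which report the student must set ___ on the counter.

In situ: The student must set which report on the counter.
The filler 'which report' is interpreted as the direct object of 'set'. The gap is right after 'set'.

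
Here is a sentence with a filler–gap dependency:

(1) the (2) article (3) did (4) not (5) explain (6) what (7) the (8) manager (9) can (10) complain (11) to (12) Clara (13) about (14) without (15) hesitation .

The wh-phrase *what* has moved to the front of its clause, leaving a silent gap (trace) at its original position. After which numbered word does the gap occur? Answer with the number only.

Underlying clause: The manager can complain to Clara about what without hesitation.
'what' functions as the object of the preposition 'about'. Fronting leaves a gap immediately after 'about':
The article did not explain what the manager can complain to Clara about ___ without hesitation.
'about' is word 13.

13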